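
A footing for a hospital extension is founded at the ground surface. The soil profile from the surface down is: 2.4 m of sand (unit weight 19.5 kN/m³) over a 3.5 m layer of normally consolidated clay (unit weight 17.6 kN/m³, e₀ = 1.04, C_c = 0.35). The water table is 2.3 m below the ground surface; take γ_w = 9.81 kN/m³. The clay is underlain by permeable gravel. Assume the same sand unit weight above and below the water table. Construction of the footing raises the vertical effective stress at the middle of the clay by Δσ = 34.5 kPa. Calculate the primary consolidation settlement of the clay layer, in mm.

S_c ≈ 119 mm

Mid-depth of clay below the ground surface: z = 2.4 + 3.5/2 = 4.15 m.
Total vertical stress at mid-clay: σ_v = 19.5×2.4 + 17.6×1.75 = 77.6 kPa.
Pore pressure: u = 9.81×(4.15 − 2.3) = 18.149 kPa.
Initial effective stress: σ'_0 = σ_v − u = 77.6 − 18.149 = 59.451 kPa.
Final effective stress: σ'_f = σ'_0 + Δσ = 59.451 + 34.5 = 93.951 kPa.
Normally consolidated clay, so the full stress increment lies on the virgin compression line:
S_c = C_c·H/(1+e₀)·log₁₀(σ'_f/σ'_0) = 0.35×3.5/(1+1.04)×log₁₀(93.951/59.451)
    = 0.60049 × 0.19874 = 0.1193 m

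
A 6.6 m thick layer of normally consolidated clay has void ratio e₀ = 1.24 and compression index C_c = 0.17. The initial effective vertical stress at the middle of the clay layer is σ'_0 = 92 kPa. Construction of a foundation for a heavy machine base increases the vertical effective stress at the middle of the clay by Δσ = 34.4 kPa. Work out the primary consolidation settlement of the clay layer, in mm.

Final effective stress: σ'_f = σ'_0 + Δσ = 92 + 34.4 = 126.4 kPa.
Normally consolidated clay, so the full stress increment lies on the virgin compression line:
S_c = C_c·H/(1+e₀)·log₁₀(σ'_f/σ'_0) = 0.17×6.6/(1+1.24)×log₁₀(126.4/92)
    = 0.50089 × 0.13796 = 0.0691 m

S_c ≈ 69.1 mm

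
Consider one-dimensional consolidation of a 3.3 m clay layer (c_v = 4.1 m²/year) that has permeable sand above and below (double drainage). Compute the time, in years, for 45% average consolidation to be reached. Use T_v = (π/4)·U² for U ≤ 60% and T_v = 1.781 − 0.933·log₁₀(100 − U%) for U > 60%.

Drainage path length: H_d = H/2 = 1.65 m (double drainage).
U ≤ 60%: T_v = (π/4)·U² = (π/4)×0.45² = 0.15904.
t = T_v·H_d²/c_v = 0.15904×1.65²/4.1 = 0.1056 years.

t ≈ 0.106 years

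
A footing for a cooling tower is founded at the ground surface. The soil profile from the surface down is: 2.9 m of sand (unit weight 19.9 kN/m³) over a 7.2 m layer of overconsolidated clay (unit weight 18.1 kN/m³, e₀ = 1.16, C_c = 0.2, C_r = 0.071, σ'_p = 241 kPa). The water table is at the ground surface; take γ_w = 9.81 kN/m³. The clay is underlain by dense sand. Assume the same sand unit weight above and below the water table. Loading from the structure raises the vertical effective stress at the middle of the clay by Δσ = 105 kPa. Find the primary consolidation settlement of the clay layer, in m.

S_c ≈ 0.105 m

Mid-depth of clay below the ground surface: z = 2.9 + 7.2/2 = 6.5 m.
Total vertical stress at mid-clay: σ_v = 19.9×2.9 + 18.1×3.6 = 122.87 kPa.
Pore pressure: u = 9.81×(6.5 − 0) = 63.765 kPa.
Initial effective stress: σ'_0 = σ_v − u = 122.87 − 63.765 = 59.105 kPa.
Final effective stress: σ'_f = 59.105 + 105 = 164.1 kPa.
σ'_f = 164.1 ≤ σ'_p = 241 kPa, so the clay remains overconsolidated and only the recompression index applies:
S_c = C_r·H/(1+e₀)·log₁₀(σ'_f/σ'_0) = 0.071×7.2/2.16×log₁₀(164.1/59.105)
    = 0.23666 × 0.44348 = 0.105 m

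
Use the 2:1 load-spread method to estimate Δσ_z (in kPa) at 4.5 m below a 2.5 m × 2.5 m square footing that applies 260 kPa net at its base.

Δσ_z ≈ 33.2 kPa

By the 2:1 method the load spreads at 1 horizontal : 2 vertical, so at depth z the loaded area has grown by z in each plan dimension:
Δσ = qBL/((B+z)(L+z)) = 260×2.5×2.5/((2.5+4.5)(2.5+4.5)) = 33.163 kPa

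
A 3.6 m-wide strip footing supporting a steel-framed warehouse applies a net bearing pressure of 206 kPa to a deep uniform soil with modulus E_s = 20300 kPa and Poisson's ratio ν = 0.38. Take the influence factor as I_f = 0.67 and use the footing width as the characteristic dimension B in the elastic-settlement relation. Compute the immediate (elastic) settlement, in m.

S_e ≈ 0.0209 m

Immediate (elastic) settlement: S_e = q·B·(1−ν²)/E_s · I_f.
S_e = 206 × 3.6 × (1 − 0.38²) / 20300 × 0.67
    = 206 × 3.6 × 0.8556 / 20300 × 0.67
    = 0.02094 m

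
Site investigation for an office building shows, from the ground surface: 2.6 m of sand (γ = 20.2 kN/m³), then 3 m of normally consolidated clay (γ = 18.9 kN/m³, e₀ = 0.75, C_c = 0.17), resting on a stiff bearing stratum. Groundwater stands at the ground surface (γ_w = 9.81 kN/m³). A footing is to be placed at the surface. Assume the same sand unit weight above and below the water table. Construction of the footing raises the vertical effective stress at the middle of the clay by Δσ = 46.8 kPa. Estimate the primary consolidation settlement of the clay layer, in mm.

Mid-depth of clay below the ground surface: z = 2.6 + 3/2 = 4.1 m.
Total vertical stress at mid-clay: σ_v = 20.2×2.6 + 18.9×1.5 = 80.87 kPa.
Pore pressure: u = 9.81×(4.1 − 0) = 40.221 kPa.
Initial effective stress: σ'_0 = σ_v − u = 80.87 − 40.221 = 40.649 kPa.
Final effective stress: σ'_f = σ'_0 + Δσ = 40.649 + 46.8 = 87.449 kPa.
Normally consolidated clay, so the full stress increment lies on the virgin compression line:
S_c = C_c·H/(1+e₀)·log₁₀(σ'_f/σ'_0) = 0.17×3/(1+0.75)×log₁₀(87.449/40.649)
    = 0.29143 × 0.3327 = 0.09696 m

S_c ≈ 97 mm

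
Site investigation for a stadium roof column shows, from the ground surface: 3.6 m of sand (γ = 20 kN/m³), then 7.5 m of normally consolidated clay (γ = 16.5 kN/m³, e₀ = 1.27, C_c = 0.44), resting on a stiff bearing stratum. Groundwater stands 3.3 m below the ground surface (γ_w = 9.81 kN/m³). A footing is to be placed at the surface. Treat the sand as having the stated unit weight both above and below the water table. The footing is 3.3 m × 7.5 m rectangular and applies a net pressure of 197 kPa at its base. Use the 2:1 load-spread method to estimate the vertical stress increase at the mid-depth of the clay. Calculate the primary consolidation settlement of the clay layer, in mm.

S_c ≈ 179 mm

Mid-depth of clay below the ground surface: z = 3.6 + 7.5/2 = 7.35 m.
Total vertical stress at mid-clay: σ_v = 20×3.6 + 16.5×3.75 = 133.88 kPa.
Pore pressure: u = 9.81×(7.35 − 3.3) = 39.73 kPa.
Initial effective stress: σ'_0 = σ_v − u = 133.88 − 39.73 = 94.15 kPa.
Stress increase at mid-clay by the 2:1 spreading method:
Δσ = qBL/((B+z)(L+z)) = 197×3.3×7.5/((3.3+7.35)(7.5+7.35)) = 30.829 kPa
Final effective stress: σ'_f = σ'_0 + Δσ = 94.15 + 30.829 = 124.98 kPa.
Normally consolidated clay, so the full stress increment lies on the virgin compression line:
S_c = C_c·H/(1+e₀)·log₁₀(σ'_f/σ'_0) = 0.44×7.5/(1+1.27)×log₁₀(124.98/94.15)
    = 1.4537 × 0.12302 = 0.1788 m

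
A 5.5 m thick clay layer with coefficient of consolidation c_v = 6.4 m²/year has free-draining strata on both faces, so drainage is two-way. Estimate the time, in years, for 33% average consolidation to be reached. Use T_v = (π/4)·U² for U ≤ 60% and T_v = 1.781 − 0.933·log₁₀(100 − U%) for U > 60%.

Drainage path length: H_d = H/2 = 2.75 m (double drainage).
U ≤ 60%: T_v = (π/4)·U² = (π/4)×0.33² = 0.08553.
t = T_v·H_d²/c_v = 0.08553×2.75²/6.4 = 0.1011 years.

t ≈ 0.101 years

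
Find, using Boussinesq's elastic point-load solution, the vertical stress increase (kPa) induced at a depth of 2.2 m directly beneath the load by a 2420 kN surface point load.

Δσ_z ≈ 239 kPa

Boussinesq vertical stress below a point load on an elastic half-space:
Δσ_z = 3P/(2πz²) · [1 + (r/z)²]^(−5/2)
r/z = 0/2.2 = 0; [1+(r/z)²]^(−5/2) = 1.
Δσ_z = 3×2420/(2π×2.2²) × 1 = 238.73 × 1 = 238.7 kPa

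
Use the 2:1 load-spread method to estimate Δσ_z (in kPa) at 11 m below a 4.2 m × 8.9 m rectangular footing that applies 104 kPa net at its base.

By the 2:1 method the load spreads at 1 horizontal : 2 vertical, so at depth z the loaded area has grown by z in each plan dimension:
Δσ = qBL/((B+z)(L+z)) = 104×4.2×8.9/((4.2+11)(8.9+11)) = 12.852 kPa

Δσ_z ≈ 12.9 kPa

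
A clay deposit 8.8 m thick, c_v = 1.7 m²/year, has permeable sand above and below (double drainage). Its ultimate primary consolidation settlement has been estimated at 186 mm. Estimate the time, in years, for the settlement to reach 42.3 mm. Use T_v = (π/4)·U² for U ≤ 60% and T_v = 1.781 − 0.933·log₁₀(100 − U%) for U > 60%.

t ≈ 0.463 years

Drainage path length: H_d = H/2 = 4.4 m (double drainage).
U = S(t)/S_ult = 42.3/186 = 0.2274.
U ≤ 60%: T_v = (π/4)·U² = (π/4)×0.22742² = 0.04062.
t = T_v·H_d²/c_v = 0.04062×4.4²/1.7 = 0.4626 years.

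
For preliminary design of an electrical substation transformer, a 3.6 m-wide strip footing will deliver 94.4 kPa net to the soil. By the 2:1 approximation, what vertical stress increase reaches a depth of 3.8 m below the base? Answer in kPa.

By the 2:1 method the load spreads at 1 horizontal : 2 vertical, so at depth z the loaded area has grown by z in each plan dimension:
Δσ = qB/(B+z) = 94.4×3.6/(3.6+3.8) = 45.924 kPa

Δσ_z ≈ 45.9 kPa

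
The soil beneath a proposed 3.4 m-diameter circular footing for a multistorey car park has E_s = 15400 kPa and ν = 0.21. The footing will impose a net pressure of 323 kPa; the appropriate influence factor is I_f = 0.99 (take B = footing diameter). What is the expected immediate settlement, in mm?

Immediate (elastic) settlement: S_e = q·B·(1−ν²)/E_s · I_f.
S_e = 323 × 3.4 × (1 − 0.21²) / 15400 × 0.99
    = 323 × 3.4 × 0.9559 / 15400 × 0.99
    = 0.06749 m = 67.49 mm

S_e ≈ 67.5 mm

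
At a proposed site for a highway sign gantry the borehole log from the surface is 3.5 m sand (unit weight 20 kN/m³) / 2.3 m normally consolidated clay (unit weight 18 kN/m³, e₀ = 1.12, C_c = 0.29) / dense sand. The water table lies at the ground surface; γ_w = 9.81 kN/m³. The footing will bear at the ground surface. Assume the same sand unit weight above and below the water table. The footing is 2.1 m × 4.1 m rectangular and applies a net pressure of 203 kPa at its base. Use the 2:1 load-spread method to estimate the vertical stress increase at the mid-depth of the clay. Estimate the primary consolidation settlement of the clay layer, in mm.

S_c ≈ 69 mm

Mid-depth of clay below the ground surface: z = 3.5 + 2.3/2 = 4.65 m.
Total vertical stress at mid-clay: σ_v = 20×3.5 + 18×1.15 = 90.7 kPa.
Pore pressure: u = 9.81×(4.65 − 0) = 45.617 kPa.
Initial effective stress: σ'_0 = σ_v − u = 90.7 − 45.617 = 45.083 kPa.
Stress increase at mid-clay by the 2:1 spreading method:
Δσ = qBL/((B+z)(L+z)) = 203×2.1×4.1/((2.1+4.65)(4.1+4.65)) = 29.593 kPa
Final effective stress: σ'_f = σ'_0 + Δσ = 45.083 + 29.593 = 74.676 kPa.
Normally consolidated clay, so the full stress increment lies on the virgin compression line:
S_c = C_c·H/(1+e₀)·log₁₀(σ'_f/σ'_0) = 0.29×2.3/(1+1.12)×log₁₀(74.676/45.083)
    = 0.31462 × 0.21917 = 0.06896 m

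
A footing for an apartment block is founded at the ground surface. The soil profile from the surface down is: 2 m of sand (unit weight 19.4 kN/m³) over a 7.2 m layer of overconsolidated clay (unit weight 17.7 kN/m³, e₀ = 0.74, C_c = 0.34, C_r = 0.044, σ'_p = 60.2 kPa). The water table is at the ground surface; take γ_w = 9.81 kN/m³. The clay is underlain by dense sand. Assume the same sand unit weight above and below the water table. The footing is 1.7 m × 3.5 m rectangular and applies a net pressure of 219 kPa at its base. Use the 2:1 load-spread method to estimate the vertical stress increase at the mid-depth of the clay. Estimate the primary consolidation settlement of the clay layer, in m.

S_c ≈ 0.0858 m

Mid-depth of clay below the ground surface: z = 2 + 7.2/2 = 5.6 m.
Total vertical stress at mid-clay: σ_v = 19.4×2 + 17.7×3.6 = 102.52 kPa.
Pore pressure: u = 9.81×(5.6 − 0) = 54.936 kPa.
Initial effective stress: σ'_0 = σ_v − u = 102.52 − 54.936 = 47.584 kPa.
Stress increase at mid-clay by the 2:1 spreading method:
Δσ = qBL/((B+z)(L+z)) = 219×1.7×3.5/((1.7+5.6)(3.5+5.6)) = 19.615 kPa
Final effective stress: σ'_f = 47.584 + 19.615 = 67.199 kPa.
σ'_f = 67.199 > σ'_p = 60.2 kPa, so the stress path crosses the preconsolidation pressure — recompression up to σ'_p, then virgin compression beyond:
S_c = H/(1+e₀)·[C_r·log₁₀(σ'_p/σ'_0) + C_c·log₁₀(σ'_f/σ'_p)]
    = 7.2/1.74 × [0.044×log₁₀(60.2/47.584) + 0.34×log₁₀(67.199/60.2)]
    = 4.1379 × [0.004494 + 0.016241] = 0.0858 m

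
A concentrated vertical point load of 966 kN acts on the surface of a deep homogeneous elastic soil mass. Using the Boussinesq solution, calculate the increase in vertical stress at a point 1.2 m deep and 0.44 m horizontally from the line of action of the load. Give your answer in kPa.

Boussinesq vertical stress below a point load on an elastic half-space:
Δσ_z = 3P/(2πz²) · [1 + (r/z)²]^(−5/2)
r/z = 0.44/1.2 = 0.36667; [1+(r/z)²]^(−5/2) = 0.72953.
Δσ_z = 3×966/(2π×1.2²) × 0.72953 = 320.3 × 0.72953 = 233.7 kPa

Δσ_z ≈ 234 kPa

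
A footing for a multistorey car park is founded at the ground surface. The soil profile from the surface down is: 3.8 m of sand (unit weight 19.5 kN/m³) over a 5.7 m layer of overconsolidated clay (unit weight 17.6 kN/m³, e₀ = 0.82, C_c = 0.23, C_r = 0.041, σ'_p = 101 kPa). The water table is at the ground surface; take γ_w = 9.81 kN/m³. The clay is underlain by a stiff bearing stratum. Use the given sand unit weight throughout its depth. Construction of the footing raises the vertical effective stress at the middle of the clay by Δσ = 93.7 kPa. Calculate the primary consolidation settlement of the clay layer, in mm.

Mid-depth of clay below the ground surface: z = 3.8 + 5.7/2 = 6.65 m.
Total vertical stress at mid-clay: σ_v = 19.5×3.8 + 17.6×2.85 = 124.26 kPa.
Pore pressure: u = 9.81×(6.65 − 0) = 65.237 kPa.
Initial effective stress: σ'_0 = σ_v − u = 124.26 − 65.237 = 59.023 kPa.
Final effective stress: σ'_f = 59.023 + 93.7 = 152.72 kPa.
σ'_f = 152.72 > σ'_p = 101 kPa, so the stress path crosses the preconsolidation pressure — recompression up to σ'_p, then virgin compression beyond:
S_c = H/(1+e₀)·[C_r·log₁₀(σ'_p/σ'_0) + C_c·log₁₀(σ'_f/σ'_p)]
    = 5.7/1.82 × [0.041×log₁₀(101/59.023) + 0.23×log₁₀(152.72/101)]
    = 3.1319 × [0.0095653 + 0.041302] = 0.1593 m

S_c ≈ 159 mm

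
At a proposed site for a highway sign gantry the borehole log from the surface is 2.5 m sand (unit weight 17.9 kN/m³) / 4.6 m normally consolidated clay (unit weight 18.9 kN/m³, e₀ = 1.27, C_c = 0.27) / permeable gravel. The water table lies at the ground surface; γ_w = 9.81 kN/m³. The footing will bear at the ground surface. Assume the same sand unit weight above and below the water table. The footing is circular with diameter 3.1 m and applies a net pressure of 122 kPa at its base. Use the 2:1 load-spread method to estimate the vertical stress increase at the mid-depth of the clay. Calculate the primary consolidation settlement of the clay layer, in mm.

S_c ≈ 89.4 mm

Mid-depth of clay below the ground surface: z = 2.5 + 4.6/2 = 4.8 m.
Total vertical stress at mid-clay: σ_v = 17.9×2.5 + 18.9×2.3 = 88.22 kPa.
Pore pressure: u = 9.81×(4.8 − 0) = 47.088 kPa.
Initial effective stress: σ'_0 = σ_v − u = 88.22 − 47.088 = 41.132 kPa.
Stress increase at mid-clay by the 2:1 spreading method:
Δσ ≈ qD²/(D+z)² = 122×3.1²/(3.1+4.8)² = 18.786 kPa
Final effective stress: σ'_f = σ'_0 + Δσ = 41.132 + 18.786 = 59.918 kPa.
Normally consolidated clay, so the full stress increment lies on the virgin compression line:
S_c = C_c·H/(1+e₀)·log₁₀(σ'_f/σ'_0) = 0.27×4.6/(1+1.27)×log₁₀(59.918/41.132)
    = 0.54714 × 0.16338 = 0.08939 m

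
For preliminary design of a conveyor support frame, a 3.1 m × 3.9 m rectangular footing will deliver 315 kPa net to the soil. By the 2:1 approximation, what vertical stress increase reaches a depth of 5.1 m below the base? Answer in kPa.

Δσ_z ≈ 51.6 kPa

By the 2:1 method the load spreads at 1 horizontal : 2 vertical, so at depth z the loaded area has grown by z in each plan dimension:
Δσ = qBL/((B+z)(L+z)) = 315×3.1×3.9/((3.1+5.1)(3.9+5.1)) = 51.604 kPa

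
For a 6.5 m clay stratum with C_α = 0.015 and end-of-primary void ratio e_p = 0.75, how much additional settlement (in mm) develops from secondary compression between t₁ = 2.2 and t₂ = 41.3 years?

S_s ≈ 71 mm

Secondary compression: S_s = C_α·H/(1+e_p)·log₁₀(t₂/t₁)
S_s = 0.015×6.5/(1+0.75)×log₁₀(41.3/2.2)
    = 0.05571 × 1.274 = 0.07095 m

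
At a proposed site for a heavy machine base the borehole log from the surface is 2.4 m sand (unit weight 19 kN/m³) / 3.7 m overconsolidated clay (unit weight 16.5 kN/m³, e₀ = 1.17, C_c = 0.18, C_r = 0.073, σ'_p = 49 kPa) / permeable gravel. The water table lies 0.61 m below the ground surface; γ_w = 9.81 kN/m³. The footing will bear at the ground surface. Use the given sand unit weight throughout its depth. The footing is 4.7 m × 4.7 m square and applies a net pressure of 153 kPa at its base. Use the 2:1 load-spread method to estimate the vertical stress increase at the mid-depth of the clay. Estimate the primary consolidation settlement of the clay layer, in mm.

S_c ≈ 80 mm

Mid-depth of clay below the ground surface: z = 2.4 + 3.7/2 = 4.25 m.
Total vertical stress at mid-clay: σ_v = 19×2.4 + 16.5×1.85 = 76.125 kPa.
Pore pressure: u = 9.81×(4.25 − 0.61) = 35.708 kPa.
Initial effective stress: σ'_0 = σ_v − u = 76.125 − 35.708 = 40.417 kPa.
Stress increase at mid-clay by the 2:1 spreading method:
Δσ = qBL/((B+z)(L+z)) = 153×4.7×4.7/((4.7+4.25)(4.7+4.25)) = 42.193 kPa
Final effective stress: σ'_f = 40.417 + 42.193 = 82.61 kPa.
σ'_f = 82.61 > σ'_p = 49 kPa, so the stress path crosses the preconsolidation pressure — recompression up to σ'_p, then virgin compression beyond:
S_c = H/(1+e₀)·[C_r·log₁₀(σ'_p/σ'_0) + C_c·log₁₀(σ'_f/σ'_p)]
    = 3.7/2.17 × [0.073×log₁₀(49/40.417) + 0.18×log₁₀(82.61/49)]
    = 1.7051 × [0.0061051 + 0.040831] = 0.08003 m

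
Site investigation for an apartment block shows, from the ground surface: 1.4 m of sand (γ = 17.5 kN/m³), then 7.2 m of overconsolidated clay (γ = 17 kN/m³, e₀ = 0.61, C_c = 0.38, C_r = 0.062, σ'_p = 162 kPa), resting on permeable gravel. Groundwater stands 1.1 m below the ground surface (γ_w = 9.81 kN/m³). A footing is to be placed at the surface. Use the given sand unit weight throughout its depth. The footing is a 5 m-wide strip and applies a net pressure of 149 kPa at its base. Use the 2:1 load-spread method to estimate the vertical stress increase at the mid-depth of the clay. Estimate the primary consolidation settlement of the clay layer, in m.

Mid-depth of clay below the ground surface: z = 1.4 + 7.2/2 = 5 m.
Total vertical stress at mid-clay: σ_v = 17.5×1.4 + 17×3.6 = 85.7 kPa.
Pore pressure: u = 9.81×(5 − 1.1) = 38.259 kPa.
Initial effective stress: σ'_0 = σ_v − u = 85.7 − 38.259 = 47.441 kPa.
Stress increase at mid-clay by the 2:1 spreading method:
Δσ = qB/(B+z) = 149×5/(5+5) = 74.5 kPa
Final effective stress: σ'_f = 47.441 + 74.5 = 121.94 kPa.
σ'_f = 121.94 ≤ σ'_p = 162 kPa, so the clay remains overconsolidated and only the recompression index applies:
S_c = C_r·H/(1+e₀)·log₁₀(σ'_f/σ'_0) = 0.062×7.2/1.61×log₁₀(121.94/47.441)
    = 0.27726 × 0.40999 = 0.1137 m

S_c ≈ 0.114 m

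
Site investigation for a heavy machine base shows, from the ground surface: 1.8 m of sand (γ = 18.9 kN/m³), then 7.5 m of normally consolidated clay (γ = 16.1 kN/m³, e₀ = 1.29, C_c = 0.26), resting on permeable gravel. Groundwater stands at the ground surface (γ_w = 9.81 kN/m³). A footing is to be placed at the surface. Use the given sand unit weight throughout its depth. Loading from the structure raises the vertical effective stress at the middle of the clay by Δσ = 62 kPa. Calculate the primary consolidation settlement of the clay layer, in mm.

S_c ≈ 346 mm

Mid-depth of clay below the ground surface: z = 1.8 + 7.5/2 = 5.55 m.
Total vertical stress at mid-clay: σ_v = 18.9×1.8 + 16.1×3.75 = 94.395 kPa.
Pore pressure: u = 9.81×(5.55 − 0) = 54.446 kPa.
Initial effective stress: σ'_0 = σ_v − u = 94.395 − 54.446 = 39.949 kPa.
Final effective stress: σ'_f = σ'_0 + Δσ = 39.949 + 62 = 101.95 kPa.
Normally consolidated clay, so the full stress increment lies on the virgin compression line:
S_c = C_c·H/(1+e₀)·log₁₀(σ'_f/σ'_0) = 0.26×7.5/(1+1.29)×log₁₀(101.95/39.949)
    = 0.85153 × 0.40688 = 0.3465 m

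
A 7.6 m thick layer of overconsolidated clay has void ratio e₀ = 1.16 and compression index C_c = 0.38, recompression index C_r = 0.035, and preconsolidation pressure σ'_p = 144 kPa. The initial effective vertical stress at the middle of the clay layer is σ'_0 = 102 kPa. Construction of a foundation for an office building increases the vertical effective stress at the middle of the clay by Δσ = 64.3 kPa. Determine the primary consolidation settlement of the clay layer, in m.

Final effective stress: σ'_f = 102 + 64.3 = 166.3 kPa.
σ'_f = 166.3 > σ'_p = 144 kPa, so the stress path crosses the preconsolidation pressure — recompression up to σ'_p, then virgin compression beyond:
S_c = H/(1+e₀)·[C_r·log₁₀(σ'_p/σ'_0) + C_c·log₁₀(σ'_f/σ'_p)]
    = 7.6/2.16 × [0.035×log₁₀(144/102) + 0.38×log₁₀(166.3/144)]
    = 3.5185 × [0.0052417 + 0.023761] = 0.102 m

S_c ≈ 0.102 m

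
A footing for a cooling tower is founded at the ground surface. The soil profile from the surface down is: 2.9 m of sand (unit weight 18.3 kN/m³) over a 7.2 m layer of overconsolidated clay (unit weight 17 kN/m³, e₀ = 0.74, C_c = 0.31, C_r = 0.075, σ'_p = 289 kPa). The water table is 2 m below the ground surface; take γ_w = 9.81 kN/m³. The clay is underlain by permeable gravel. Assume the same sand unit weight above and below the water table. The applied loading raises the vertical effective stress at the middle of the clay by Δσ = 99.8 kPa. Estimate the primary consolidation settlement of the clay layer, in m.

S_c ≈ 0.119 m

Mid-depth of clay below the ground surface: z = 2.9 + 7.2/2 = 6.5 m.
Total vertical stress at mid-clay: σ_v = 18.3×2.9 + 17×3.6 = 114.27 kPa.
Pore pressure: u = 9.81×(6.5 − 2) = 44.145 kPa.
Initial effective stress: σ'_0 = σ_v − u = 114.27 − 44.145 = 70.125 kPa.
Final effective stress: σ'_f = 70.125 + 99.8 = 169.93 kPa.
σ'_f = 169.93 ≤ σ'_p = 289 kPa, so the clay remains overconsolidated and only the recompression index applies:
S_c = C_r·H/(1+e₀)·log₁₀(σ'_f/σ'_0) = 0.075×7.2/1.74×log₁₀(169.93/70.125)
    = 0.31034 × 0.3844 = 0.1193 m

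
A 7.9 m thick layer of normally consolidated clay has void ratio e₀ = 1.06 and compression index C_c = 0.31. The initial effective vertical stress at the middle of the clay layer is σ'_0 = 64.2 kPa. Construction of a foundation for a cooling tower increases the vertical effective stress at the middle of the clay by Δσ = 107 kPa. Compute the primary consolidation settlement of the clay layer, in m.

S_c ≈ 0.506 m

Final effective stress: σ'_f = σ'_0 + Δσ = 64.2 + 107 = 171.2 kPa.
Normally consolidated clay, so the full stress increment lies on the virgin compression line:
S_c = C_c·H/(1+e₀)·log₁₀(σ'_f/σ'_0) = 0.31×7.9/(1+1.06)×log₁₀(171.2/64.2)
    = 1.1888 × 0.42597 = 0.5064 m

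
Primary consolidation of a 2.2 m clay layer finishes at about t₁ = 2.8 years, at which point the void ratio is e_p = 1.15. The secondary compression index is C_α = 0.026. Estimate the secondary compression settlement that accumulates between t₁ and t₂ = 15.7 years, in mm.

Secondary compression: S_s = C_α·H/(1+e_p)·log₁₀(t₂/t₁)
S_s = 0.026×2.2/(1+1.15)×log₁₀(15.7/2.8)
    = 0.0266 × 0.7487 = 0.01992 m

S_s ≈ 19.9 mm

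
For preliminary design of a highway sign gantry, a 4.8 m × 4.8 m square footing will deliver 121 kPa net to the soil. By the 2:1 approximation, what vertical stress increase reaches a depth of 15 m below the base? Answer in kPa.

Δσ_z ≈ 7.11 kPa

By the 2:1 method the load spreads at 1 horizontal : 2 vertical, so at depth z the loaded area has grown by z in each plan dimension:
Δσ = qBL/((B+z)(L+z)) = 121×4.8×4.8/((4.8+15)(4.8+15)) = 7.1111 kPa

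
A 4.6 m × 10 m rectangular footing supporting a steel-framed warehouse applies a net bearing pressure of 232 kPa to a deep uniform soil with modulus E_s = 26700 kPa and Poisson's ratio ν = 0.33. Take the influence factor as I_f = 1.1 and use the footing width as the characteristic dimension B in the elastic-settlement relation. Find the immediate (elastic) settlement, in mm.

Immediate (elastic) settlement: S_e = q·B·(1−ν²)/E_s · I_f.
S_e = 232 × 4.6 × (1 − 0.33²) / 26700 × 1.1
    = 232 × 4.6 × 0.8911 / 26700 × 1.1
    = 0.03918 m = 39.18 mm

S_e ≈ 39.2 mm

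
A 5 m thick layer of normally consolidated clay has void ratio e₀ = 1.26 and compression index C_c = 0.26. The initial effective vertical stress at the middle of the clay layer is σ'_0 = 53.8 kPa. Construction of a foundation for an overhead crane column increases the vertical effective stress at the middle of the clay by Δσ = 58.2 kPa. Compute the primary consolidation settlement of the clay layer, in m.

S_c ≈ 0.183 m

Final effective stress: σ'_f = σ'_0 + Δσ = 53.8 + 58.2 = 112 kPa.
Normally consolidated clay, so the full stress increment lies on the virgin compression line:
S_c = C_c·H/(1+e₀)·log₁₀(σ'_f/σ'_0) = 0.26×5/(1+1.26)×log₁₀(112/53.8)
    = 0.57522 × 0.31844 = 0.1832 m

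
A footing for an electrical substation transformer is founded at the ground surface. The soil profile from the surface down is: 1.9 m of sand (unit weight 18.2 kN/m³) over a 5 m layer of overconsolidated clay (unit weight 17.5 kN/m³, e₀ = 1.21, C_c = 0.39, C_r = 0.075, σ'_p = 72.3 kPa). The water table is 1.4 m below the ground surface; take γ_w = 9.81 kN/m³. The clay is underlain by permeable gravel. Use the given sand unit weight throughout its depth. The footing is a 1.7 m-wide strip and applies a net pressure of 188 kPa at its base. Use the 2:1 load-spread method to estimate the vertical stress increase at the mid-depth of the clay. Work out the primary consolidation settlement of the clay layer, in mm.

Mid-depth of clay below the ground surface: z = 1.9 + 5/2 = 4.4 m.
Total vertical stress at mid-clay: σ_v = 18.2×1.9 + 17.5×2.5 = 78.33 kPa.
Pore pressure: u = 9.81×(4.4 − 1.4) = 29.43 kPa.
Initial effective stress: σ'_0 = σ_v − u = 78.33 − 29.43 = 48.9 kPa.
Stress increase at mid-clay by the 2:1 spreading method:
Δσ = qB/(B+z) = 188×1.7/(1.7+4.4) = 52.393 kPa
Final effective stress: σ'_f = 48.9 + 52.393 = 101.29 kPa.
σ'_f = 101.29 > σ'_p = 72.3 kPa, so the stress path crosses the preconsolidation pressure — recompression up to σ'_p, then virgin compression beyond:
S_c = H/(1+e₀)·[C_r·log₁₀(σ'_p/σ'_0) + C_c·log₁₀(σ'_f/σ'_p)]
    = 5/2.21 × [0.075×log₁₀(72.3/48.9) + 0.39×log₁₀(101.29/72.3)]
    = 2.2624 × [0.012737 + 0.057107] = 0.158 m

S_c ≈ 158 mm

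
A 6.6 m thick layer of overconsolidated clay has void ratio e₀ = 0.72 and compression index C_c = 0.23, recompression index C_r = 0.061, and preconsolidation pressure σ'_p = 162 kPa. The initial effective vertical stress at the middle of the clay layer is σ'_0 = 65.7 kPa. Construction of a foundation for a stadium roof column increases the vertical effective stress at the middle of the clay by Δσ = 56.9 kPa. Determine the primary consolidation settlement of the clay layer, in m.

S_c ≈ 0.0634 m

Final effective stress: σ'_f = 65.7 + 56.9 = 122.6 kPa.
σ'_f = 122.6 ≤ σ'_p = 162 kPa, so the clay remains overconsolidated and only the recompression index applies:
S_c = C_r·H/(1+e₀)·log₁₀(σ'_f/σ'_0) = 0.061×6.6/1.72×log₁₀(122.6/65.7)
    = 0.23407 × 0.27093 = 0.06342 m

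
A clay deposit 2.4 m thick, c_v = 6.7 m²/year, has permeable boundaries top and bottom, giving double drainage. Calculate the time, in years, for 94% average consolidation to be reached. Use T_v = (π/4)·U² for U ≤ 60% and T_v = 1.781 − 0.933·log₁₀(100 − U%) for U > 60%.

Drainage path length: H_d = H/2 = 1.2 m (double drainage).
U > 60%: T_v = 1.781 − 0.933·log₁₀(100 − 94) = 1.055.
t = T_v·H_d²/c_v = 1.055×1.2²/6.7 = 0.2267 years.

t ≈ 0.227 years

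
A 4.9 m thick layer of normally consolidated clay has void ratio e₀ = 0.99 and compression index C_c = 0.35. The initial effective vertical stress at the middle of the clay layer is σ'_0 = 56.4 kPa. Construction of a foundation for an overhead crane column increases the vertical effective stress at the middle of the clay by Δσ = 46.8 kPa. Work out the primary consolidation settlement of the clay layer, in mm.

S_c ≈ 226 mm

Final effective stress: σ'_f = σ'_0 + Δσ = 56.4 + 46.8 = 103.2 kPa.
Normally consolidated clay, so the full stress increment lies on the virgin compression line:
S_c = C_c·H/(1+e₀)·log₁₀(σ'_f/σ'_0) = 0.35×4.9/(1+0.99)×log₁₀(103.2/56.4)
    = 0.86181 × 0.2624 = 0.2261 m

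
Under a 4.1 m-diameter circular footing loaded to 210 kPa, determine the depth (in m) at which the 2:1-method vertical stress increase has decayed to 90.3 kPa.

z ≈ 2.15 m

2:1 spreading — at depth z the loaded area has grown by z in each plan dimension:
qD²/(D+z)² = Δσ_z ⇒ z = D(√(q/Δσ_z) − 1) = 4.1×(√(210/90.3) − 1) = 2.152 m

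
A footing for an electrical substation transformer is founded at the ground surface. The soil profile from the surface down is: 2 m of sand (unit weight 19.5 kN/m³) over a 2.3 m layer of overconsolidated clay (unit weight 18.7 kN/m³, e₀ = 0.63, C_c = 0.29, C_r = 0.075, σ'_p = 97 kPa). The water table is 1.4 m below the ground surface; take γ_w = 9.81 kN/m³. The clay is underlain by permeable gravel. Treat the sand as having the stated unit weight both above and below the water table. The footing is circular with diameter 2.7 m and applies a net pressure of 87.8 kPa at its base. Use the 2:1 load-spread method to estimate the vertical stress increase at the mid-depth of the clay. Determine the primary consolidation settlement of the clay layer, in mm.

S_c ≈ 16.5 mm

Mid-depth of clay below the ground surface: z = 2 + 2.3/2 = 3.15 m.
Total vertical stress at mid-clay: σ_v = 19.5×2 + 18.7×1.15 = 60.505 kPa.
Pore pressure: u = 9.81×(3.15 − 1.4) = 17.168 kPa.
Initial effective stress: σ'_0 = σ_v − u = 60.505 − 17.168 = 43.337 kPa.
Stress increase at mid-clay by the 2:1 spreading method:
Δσ ≈ qD²/(D+z)² = 87.8×2.7²/(2.7+3.15)² = 18.703 kPa
Final effective stress: σ'_f = 43.337 + 18.703 = 62.04 kPa.
σ'_f = 62.04 ≤ σ'_p = 97 kPa, so the clay remains overconsolidated and only the recompression index applies:
S_c = C_r·H/(1+e₀)·log₁₀(σ'_f/σ'_0) = 0.075×2.3/1.63×log₁₀(62.04/43.337)
    = 0.10583 × 0.15581 = 0.01649 m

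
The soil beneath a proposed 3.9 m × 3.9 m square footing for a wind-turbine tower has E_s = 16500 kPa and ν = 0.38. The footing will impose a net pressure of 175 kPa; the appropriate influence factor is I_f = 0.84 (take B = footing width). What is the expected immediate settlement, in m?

Immediate (elastic) settlement: S_e = q·B·(1−ν²)/E_s · I_f.
S_e = 175 × 3.9 × (1 − 0.38²) / 16500 × 0.84
    = 175 × 3.9 × 0.8556 / 16500 × 0.84
    = 0.02973 m

S_e ≈ 0.0297 m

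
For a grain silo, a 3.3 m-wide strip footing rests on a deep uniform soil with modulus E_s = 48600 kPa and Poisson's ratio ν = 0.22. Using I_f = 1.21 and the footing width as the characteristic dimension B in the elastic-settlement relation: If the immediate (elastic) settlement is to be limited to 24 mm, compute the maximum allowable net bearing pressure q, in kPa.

q ≈ 307 kPa

S_e = q·B·(1−ν²)/E_s · I_f  ⇒  q = S_e·E_s / (B·(1−ν²)·I_f).
q = 0.024 × 48600 / (3.3 × 0.9516 × 1.21) = 307 kPa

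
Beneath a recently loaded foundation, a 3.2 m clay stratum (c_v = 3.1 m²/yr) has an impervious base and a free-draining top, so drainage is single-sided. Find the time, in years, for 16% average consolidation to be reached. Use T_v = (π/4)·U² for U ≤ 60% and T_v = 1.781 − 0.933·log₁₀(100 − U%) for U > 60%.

Drainage path length: H_d = H = 3.2 m (single drainage).
U ≤ 60%: T_v = (π/4)·U² = (π/4)×0.16² = 0.020106.
t = T_v·H_d²/c_v = 0.020106×3.2²/3.1 = 0.06641 years.

t ≈ 0.0664 years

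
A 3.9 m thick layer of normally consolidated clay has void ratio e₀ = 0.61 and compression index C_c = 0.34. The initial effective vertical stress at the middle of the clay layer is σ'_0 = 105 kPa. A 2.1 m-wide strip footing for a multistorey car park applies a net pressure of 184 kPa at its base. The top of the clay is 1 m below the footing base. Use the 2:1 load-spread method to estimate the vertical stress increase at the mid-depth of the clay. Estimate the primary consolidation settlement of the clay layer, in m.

Mid-depth of clay below the footing base: z = 1 + 3.9/2 = 2.95 m.
Stress increase at mid-clay by the 2:1 spreading method:
Δσ = qB/(B+z) = 184×2.1/(2.1+2.95) = 76.515 kPa
Final effective stress: σ'_f = σ'_0 + Δσ = 105 + 76.515 = 181.51 kPa.
Normally consolidated clay, so the full stress increment lies on the virgin compression line:
S_c = C_c·H/(1+e₀)·log₁₀(σ'_f/σ'_0) = 0.34×3.9/(1+0.61)×log₁₀(181.51/105)
    = 0.8236 × 0.23771 = 0.1958 m

S_c ≈ 0.196 m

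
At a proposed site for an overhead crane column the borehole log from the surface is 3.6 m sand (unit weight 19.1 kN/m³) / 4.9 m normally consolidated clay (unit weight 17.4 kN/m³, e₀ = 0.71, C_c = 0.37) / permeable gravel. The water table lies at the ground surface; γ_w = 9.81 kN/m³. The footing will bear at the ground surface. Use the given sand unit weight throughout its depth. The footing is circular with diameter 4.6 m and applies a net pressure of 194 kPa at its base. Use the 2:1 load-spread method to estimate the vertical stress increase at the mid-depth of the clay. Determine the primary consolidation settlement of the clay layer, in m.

S_c ≈ 0.243 m

Mid-depth of clay below the ground surface: z = 3.6 + 4.9/2 = 6.05 m.
Total vertical stress at mid-clay: σ_v = 19.1×3.6 + 17.4×2.45 = 111.39 kPa.
Pore pressure: u = 9.81×(6.05 − 0) = 59.351 kPa.
Initial effective stress: σ'_0 = σ_v − u = 111.39 − 59.351 = 52.039 kPa.
Stress increase at mid-clay by the 2:1 spreading method:
Δσ ≈ qD²/(D+z)² = 194×4.6²/(4.6+6.05)² = 36.192 kPa
Final effective stress: σ'_f = σ'_0 + Δσ = 52.039 + 36.192 = 88.231 kPa.
Normally consolidated clay, so the full stress increment lies on the virgin compression line:
S_c = C_c·H/(1+e₀)·log₁₀(σ'_f/σ'_0) = 0.37×4.9/(1+0.71)×log₁₀(88.231/52.039)
    = 1.0602 × 0.22929 = 0.2431 m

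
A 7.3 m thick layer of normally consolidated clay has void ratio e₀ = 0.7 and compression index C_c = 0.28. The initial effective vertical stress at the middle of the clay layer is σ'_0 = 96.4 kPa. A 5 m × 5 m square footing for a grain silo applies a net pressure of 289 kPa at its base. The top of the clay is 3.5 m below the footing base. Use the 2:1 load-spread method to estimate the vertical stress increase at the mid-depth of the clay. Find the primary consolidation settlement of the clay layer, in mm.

Mid-depth of clay below the footing base: z = 3.5 + 7.3/2 = 7.15 m.
Stress increase at mid-clay by the 2:1 spreading method:
Δσ = qBL/((B+z)(L+z)) = 289×5×5/((5+7.15)(5+7.15)) = 48.942 kPa
Final effective stress: σ'_f = σ'_0 + Δσ = 96.4 + 48.942 = 145.34 kPa.
Normally consolidated clay, so the full stress increment lies on the virgin compression line:
S_c = C_c·H/(1+e₀)·log₁₀(σ'_f/σ'_0) = 0.28×7.3/(1+0.7)×log₁₀(145.34/96.4)
    = 1.2024 × 0.17831 = 0.2144 m

S_c ≈ 214 mm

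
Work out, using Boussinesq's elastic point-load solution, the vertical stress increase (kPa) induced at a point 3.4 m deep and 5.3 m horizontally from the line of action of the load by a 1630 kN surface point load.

Δσ_z ≈ 3.09 kPa

Boussinesq vertical stress below a point load on an elastic half-space:
Δσ_z = 3P/(2πz²) · [1 + (r/z)²]^(−5/2)
r/z = 5.3/3.4 = 1.5588; [1+(r/z)²]^(−5/2) = 0.045897.
Δσ_z = 3×1630/(2π×3.4²) × 0.045897 = 67.324 × 0.045897 = 3.09 kPa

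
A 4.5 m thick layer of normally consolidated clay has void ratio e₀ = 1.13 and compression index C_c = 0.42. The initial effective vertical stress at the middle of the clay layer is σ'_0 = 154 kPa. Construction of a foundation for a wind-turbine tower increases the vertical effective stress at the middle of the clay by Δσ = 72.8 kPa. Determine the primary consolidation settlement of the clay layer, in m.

S_c ≈ 0.149 m

Final effective stress: σ'_f = σ'_0 + Δσ = 154 + 72.8 = 226.8 kPa.
Normally consolidated clay, so the full stress increment lies on the virgin compression line:
S_c = C_c·H/(1+e₀)·log₁₀(σ'_f/σ'_0) = 0.42×4.5/(1+1.13)×log₁₀(226.8/154)
    = 0.88732 × 0.16812 = 0.1492 m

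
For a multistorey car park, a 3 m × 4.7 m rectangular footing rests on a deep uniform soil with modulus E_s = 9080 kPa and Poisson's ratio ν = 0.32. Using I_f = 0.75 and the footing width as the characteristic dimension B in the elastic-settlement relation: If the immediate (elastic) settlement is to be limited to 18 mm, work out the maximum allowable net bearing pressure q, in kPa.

S_e = q·B·(1−ν²)/E_s · I_f  ⇒  q = S_e·E_s / (B·(1−ν²)·I_f).
q = 0.018 × 9080 / (3 × 0.8976 × 0.75) = 80.93 kPa

q ≈ 80.9 kPa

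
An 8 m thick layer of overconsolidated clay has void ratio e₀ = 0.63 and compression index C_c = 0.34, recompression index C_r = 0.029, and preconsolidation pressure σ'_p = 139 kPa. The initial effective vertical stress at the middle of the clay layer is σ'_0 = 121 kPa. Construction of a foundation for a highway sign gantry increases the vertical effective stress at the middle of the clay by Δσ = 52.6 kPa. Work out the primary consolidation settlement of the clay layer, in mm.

S_c ≈ 170 mm

Final effective stress: σ'_f = 121 + 52.6 = 173.6 kPa.
σ'_f = 173.6 > σ'_p = 139 kPa, so the stress path crosses the preconsolidation pressure — recompression up to σ'_p, then virgin compression beyond:
S_c = H/(1+e₀)·[C_r·log₁₀(σ'_p/σ'_0) + C_c·log₁₀(σ'_f/σ'_p)]
    = 8/1.63 × [0.029×log₁₀(139/121) + 0.34×log₁₀(173.6/139)]
    = 4.908 × [0.0017467 + 0.032822] = 0.1697 m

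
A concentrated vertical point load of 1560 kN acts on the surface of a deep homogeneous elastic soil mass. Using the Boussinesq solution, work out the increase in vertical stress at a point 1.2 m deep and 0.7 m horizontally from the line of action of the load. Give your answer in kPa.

Δσ_z ≈ 249 kPa

Boussinesq vertical stress below a point load on an elastic half-space:
Δσ_z = 3P/(2πz²) · [1 + (r/z)²]^(−5/2)
r/z = 0.7/1.2 = 0.58333; [1+(r/z)²]^(−5/2) = 0.48085.
Δσ_z = 3×1560/(2π×1.2²) × 0.48085 = 517.25 × 0.48085 = 248.7 kPa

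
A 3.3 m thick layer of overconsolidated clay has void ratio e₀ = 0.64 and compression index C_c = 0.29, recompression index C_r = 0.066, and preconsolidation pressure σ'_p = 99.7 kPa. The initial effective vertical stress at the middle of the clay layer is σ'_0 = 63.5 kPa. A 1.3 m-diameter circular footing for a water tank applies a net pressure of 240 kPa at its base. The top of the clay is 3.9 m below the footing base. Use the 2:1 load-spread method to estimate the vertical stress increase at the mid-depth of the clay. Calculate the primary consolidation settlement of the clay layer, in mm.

Mid-depth of clay below the footing base: z = 3.9 + 3.3/2 = 5.55 m.
Stress increase at mid-clay by the 2:1 spreading method:
Δσ ≈ qD²/(D+z)² = 240×1.3²/(1.3+5.55)² = 8.644 kPa
Final effective stress: σ'_f = 63.5 + 8.644 = 72.144 kPa.
σ'_f = 72.144 ≤ σ'_p = 99.7 kPa, so the clay remains overconsolidated and only the recompression index applies:
S_c = C_r·H/(1+e₀)·log₁₀(σ'_f/σ'_0) = 0.066×3.3/1.64×log₁₀(72.144/63.5)
    = 0.13281 × 0.055426 = 0.007361 m

S_c ≈ 7.36 mm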